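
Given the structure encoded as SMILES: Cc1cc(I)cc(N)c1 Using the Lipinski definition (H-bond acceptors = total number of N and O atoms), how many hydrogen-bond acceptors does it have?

N atoms: 1; O atoms: 0.
Lipinski HBA = 1 + 0 = 1.

1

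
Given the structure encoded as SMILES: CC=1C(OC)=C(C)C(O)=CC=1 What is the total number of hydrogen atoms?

Walk through each heavy atom and fill implicit hydrogens from standard valence (C 4, N 3, O 2, S 2, halogen 1):
  atom 1: C, bond orders sum to 1 (valence 4) → 3 H
  atom 2: C, bond orders sum to 4 (valence 4) → 0 H
  atom 3: C, bond orders sum to 4 (valence 4) → 0 H
  atom 4: O, bond orders sum to 2 (valence 2) → 0 H
  atom 5: C, bond orders sum to 1 (valence 4) → 3 H
  atom 6: C, bond orders sum to 4 (valence 4) → 0 H
  atom 7: C, bond orders sum to 1 (valence 4) → 3 H
  atom 8: C, bond orders sum to 4 (valence 4) → 0 H
  atom 9: O, bond orders sum to 1 (valence 2) → 1 H
  atom 10: C, bond orders sum to 3 (valence 4) → 1 H
  atom 11: C, bond orders sum to 3 (valence 4) → 1 H
Total hydrogens: 12.

12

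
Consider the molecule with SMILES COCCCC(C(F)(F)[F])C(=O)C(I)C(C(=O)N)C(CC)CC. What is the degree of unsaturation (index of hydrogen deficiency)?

Molecular formula: C15H25F3INO3.
DoU = (2C + 2 + N − H − X) / 2, where X is the halogen count and O/S are ignored.
    = (2·15 + 2 + 1 − 25 − 4) / 2 = 4 / 2 = 2.

2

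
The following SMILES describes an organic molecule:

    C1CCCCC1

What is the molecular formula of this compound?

Walk through each heavy atom and fill implicit hydrogens from standard valence (C 4, N 3, O 2, S 2, halogen 1):
  atom 1: C, bond orders sum to 2 (valence 4) → 2 H
  atom 2: C, bond orders sum to 2 (valence 4) → 2 H
  atom 3: C, bond orders sum to 2 (valence 4) → 2 H
  atom 4: C, bond orders sum to 2 (valence 4) → 2 H
  atom 5: C, bond orders sum to 2 (valence 4) → 2 H
  atom 6: C, bond orders sum to 2 (valence 4) → 2 H
Totals → C:6, H:12.

C6H12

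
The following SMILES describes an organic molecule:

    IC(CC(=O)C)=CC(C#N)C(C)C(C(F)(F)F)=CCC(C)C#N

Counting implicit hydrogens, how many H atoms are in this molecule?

Walk through each heavy atom and fill implicit hydrogens from standard valence (C 4, N 3, O 2, S 2, halogen 1):
  atom 1: I (halogen, monovalent) → 0 H
  atom 2: C, bond orders sum to 4 (valence 4) → 0 H
  atom 3: C, bond orders sum to 2 (valence 4) → 2 H
  atom 4: C, bond orders sum to 4 (valence 4) → 0 H
  atom 5: O, bond orders sum to 2 (valence 2) → 0 H
  atom 6: C, bond orders sum to 1 (valence 4) → 3 H
  atom 7: C, bond orders sum to 3 (valence 4) → 1 H
  atom 8: C, bond orders sum to 3 (valence 4) → 1 H
  atom 9: C, bond orders sum to 4 (valence 4) → 0 H
  atom 10: N, bond orders sum to 3 (valence 3) → 0 H
  atom 11: C, bond orders sum to 3 (valence 4) → 1 H
  atom 12: C, bond orders sum to 1 (valence 4) → 3 H
  atom 13: C, bond orders sum to 4 (valence 4) → 0 H
  atom 14: C, bond orders sum to 4 (valence 4) → 0 H
  atom 15: F (halogen, monovalent) → 0 H
  atom 16: F (halogen, monovalent) → 0 H
  atom 17: F (halogen, monovalent) → 0 H
  atom 18: C, bond orders sum to 3 (valence 4) → 1 H
  atom 19: C, bond orders sum to 2 (valence 4) → 2 H
  atom 20: C, bond orders sum to 3 (valence 4) → 1 H
  atom 21: C, bond orders sum to 1 (valence 4) → 3 H
  atom 22: C, bond orders sum to 4 (valence 4) → 0 H
  atom 23: N, bond orders sum to 3 (valence 3) → 0 H
Total hydrogens: 18.

18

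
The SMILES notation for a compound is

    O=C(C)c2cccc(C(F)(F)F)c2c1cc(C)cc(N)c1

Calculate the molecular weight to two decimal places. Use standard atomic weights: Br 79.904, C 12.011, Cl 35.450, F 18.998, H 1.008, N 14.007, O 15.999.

First, the molecular formula is C16H14F3NO (counting implicit H from valence).
  C: 16 × 12.011 = 192.176
  F: 3 × 18.998 = 56.994
  H: 14 × 1.008 = 14.112
  N: 1 × 14.007 = 14.007
  O: 1 × 15.999 = 15.999
Sum: 16×12.011 + 3×18.998 + 14×1.008 + 1×14.007 + 1×15.999 = 293.288 → 293.29 g/mol.

293.29 g/mol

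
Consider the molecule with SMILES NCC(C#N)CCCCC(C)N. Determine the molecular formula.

C9H19N3

Walk through each heavy atom and fill implicit hydrogens from standard valence (C 4, N 3, O 2, S 2, halogen 1):
  atom 1: N, bond orders sum to 1 (valence 3) → 2 H
  atom 2: C, bond orders sum to 2 (valence 4) → 2 H
  atom 3: C, bond orders sum to 3 (valence 4) → 1 H
  atom 4: C, bond orders sum to 4 (valence 4) → 0 H
  atom 5: N, bond orders sum to 3 (valence 3) → 0 H
  atom 6: C, bond orders sum to 2 (valence 4) → 2 H
  atom 7: C, bond orders sum to 2 (valence 4) → 2 H
  atom 8: C, bond orders sum to 2 (valence 4) → 2 H
  atom 9: C, bond orders sum to 2 (valence 4) → 2 H
  atom 10: C, bond orders sum to 3 (valence 4) → 1 H
  atom 11: C, bond orders sum to 1 (valence 4) → 3 H
  atom 12: N, bond orders sum to 1 (valence 3) → 2 H
Totals → C:9, H:19, N:3.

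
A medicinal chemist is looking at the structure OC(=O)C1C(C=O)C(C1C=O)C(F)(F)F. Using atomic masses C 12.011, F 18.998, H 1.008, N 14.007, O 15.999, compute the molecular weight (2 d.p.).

224.13 g/mol

First, the molecular formula is C8H7F3O4 (counting implicit H from valence).
  C: 8 × 12.011 = 96.088
  F: 3 × 18.998 = 56.994
  H: 7 × 1.008 = 7.056
  O: 4 × 15.999 = 63.996
Sum: 8×12.011 + 3×18.998 + 7×1.008 + 4×15.999 = 224.134 → 224.13 g/mol.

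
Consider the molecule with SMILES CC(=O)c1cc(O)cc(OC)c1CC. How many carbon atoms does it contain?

11

Count every carbon token in the SMILES (each C, including those in ring-closure positions and inside branches).
Carbon count: 11.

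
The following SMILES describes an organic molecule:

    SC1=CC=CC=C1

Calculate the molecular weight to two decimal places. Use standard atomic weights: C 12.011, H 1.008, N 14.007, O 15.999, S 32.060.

First, the molecular formula is C6H6S (counting implicit H from valence).
  C: 6 × 12.011 = 72.066
  H: 6 × 1.008 = 6.048
  S: 1 × 32.060 = 32.060
Sum: 6×12.011 + 6×1.008 + 1×32.060 = 110.174 → 110.17 g/mol.

110.17 g/mol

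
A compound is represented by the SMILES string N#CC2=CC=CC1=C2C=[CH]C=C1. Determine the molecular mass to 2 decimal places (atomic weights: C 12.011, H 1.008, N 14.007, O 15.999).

153.18 g/mol

First, the molecular formula is C11H7N (counting implicit H from valence).
  C: 11 × 12.011 = 132.121
  H: 7 × 1.008 = 7.056
  N: 1 × 14.007 = 14.007
Sum: 11×12.011 + 7×1.008 + 1×14.007 = 153.184 → 153.18 g/mol.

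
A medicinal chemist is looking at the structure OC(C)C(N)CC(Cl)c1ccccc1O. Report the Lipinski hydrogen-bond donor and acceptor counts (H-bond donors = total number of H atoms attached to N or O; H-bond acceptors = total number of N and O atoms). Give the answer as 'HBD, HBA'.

Donors: find every N or O and count the H atoms it carries.
  atom 1 (O): bond orders sum to 1 → 1 H
  atom 5 (N): bond orders sum to 1 → 2 H
  atom 15 (O): bond orders sum to 1 → 1 H
Lipinski HBD = 4.
Acceptors: N atoms = 1, O atoms = 2 → HBA = 3.

4, 3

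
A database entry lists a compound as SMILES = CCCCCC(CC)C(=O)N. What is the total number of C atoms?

9

Count every carbon token in the SMILES (each C, including those in ring-closure positions and inside branches).
Carbon count: 9.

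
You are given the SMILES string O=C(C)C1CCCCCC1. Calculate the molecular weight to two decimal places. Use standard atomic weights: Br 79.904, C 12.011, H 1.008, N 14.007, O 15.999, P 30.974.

First, the molecular formula is C9H16O (counting implicit H from valence).
  C: 9 × 12.011 = 108.099
  H: 16 × 1.008 = 16.128
  O: 1 × 15.999 = 15.999
Sum: 9×12.011 + 16×1.008 + 1×15.999 = 140.226 → 140.23 g/mol.

140.23 g/mol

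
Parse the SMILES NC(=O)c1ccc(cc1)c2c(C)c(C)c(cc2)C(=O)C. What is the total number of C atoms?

17

Count every carbon token in the SMILES (each C, including those in ring-closure positions and inside branches).
Carbon count: 17.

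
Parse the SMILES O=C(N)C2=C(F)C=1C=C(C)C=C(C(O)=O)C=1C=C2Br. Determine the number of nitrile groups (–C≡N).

0

Scan the SMILES for the nitrile motif — none present.
Groups that are present: 1 amide, 1 carboxylic acid.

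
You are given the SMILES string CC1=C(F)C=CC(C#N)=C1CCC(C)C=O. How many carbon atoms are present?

13

Count every carbon token in the SMILES (each C, including those in ring-closure positions and inside branches).
Carbon count: 13.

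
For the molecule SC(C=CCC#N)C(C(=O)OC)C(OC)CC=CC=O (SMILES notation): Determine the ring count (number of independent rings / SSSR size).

0

In SMILES, each pair of matching ring-closure digits denotes one ring-closing bond; the number of such bonds equals the number of independent rings.
Ring-closure bonds here: 0.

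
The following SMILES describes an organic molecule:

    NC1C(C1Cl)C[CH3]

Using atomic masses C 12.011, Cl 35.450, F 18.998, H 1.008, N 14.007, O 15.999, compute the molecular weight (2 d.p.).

First, the molecular formula is C5H10ClN (counting implicit H from valence).
  C: 5 × 12.011 = 60.055
  Cl: 1 × 35.450 = 35.450
  H: 10 × 1.008 = 10.080
  N: 1 × 14.007 = 14.007
Sum: 5×12.011 + 1×35.450 + 10×1.008 + 1×14.007 = 119.592 → 119.59 g/mol.

119.59 g/mol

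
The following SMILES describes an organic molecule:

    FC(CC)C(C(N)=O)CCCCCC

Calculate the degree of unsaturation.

Degree of unsaturation = (number of rings) + (number of π bonds).
Ring closures in the SMILES: 0.
π bonds: 1 double bond (each 1 DoU) → 1 DoU from unsaturation.
Total DoU = 0 + 1 = 1.

1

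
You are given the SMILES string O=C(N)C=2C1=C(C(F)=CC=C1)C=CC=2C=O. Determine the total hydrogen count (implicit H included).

8

Walk through each heavy atom and fill implicit hydrogens from standard valence (C 4, N 3, O 2, S 2, halogen 1):
  atom 1: O, bond orders sum to 2 (valence 2) → 0 H
  atom 2: C, bond orders sum to 4 (valence 4) → 0 H
  atom 3: N, bond orders sum to 1 (valence 3) → 2 H
  atom 4: C, bond orders sum to 4 (valence 4) → 0 H
  atom 5: C, bond orders sum to 4 (valence 4) → 0 H
  atom 6: C, bond orders sum to 4 (valence 4) → 0 H
  atom 7: C, bond orders sum to 4 (valence 4) → 0 H
  atom 8: F (halogen, monovalent) → 0 H
  atom 9: C, bond orders sum to 3 (valence 4) → 1 H
  atom 10: C, bond orders sum to 3 (valence 4) → 1 H
  atom 11: C, bond orders sum to 3 (valence 4) → 1 H
  atom 12: C, bond orders sum to 3 (valence 4) → 1 H
  atom 13: C, bond orders sum to 3 (valence 4) → 1 H
  atom 14: C, bond orders sum to 4 (valence 4) → 0 H
  atom 15: C, bond orders sum to 3 (valence 4) → 1 H
  atom 16: O, bond orders sum to 2 (valence 2) → 0 H
Total hydrogens: 8.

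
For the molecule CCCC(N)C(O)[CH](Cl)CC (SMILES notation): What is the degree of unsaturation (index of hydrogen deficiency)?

0

Degree of unsaturation = (number of rings) + (number of π bonds).
Ring closures in the SMILES: 0.
π bonds: none → 0 DoU from unsaturation.
Total DoU = 0 + 0 = 0.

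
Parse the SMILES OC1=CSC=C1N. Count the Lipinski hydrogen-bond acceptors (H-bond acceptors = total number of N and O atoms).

2

N atoms: 1; O atoms: 1.
Lipinski HBA = 1 + 1 = 2.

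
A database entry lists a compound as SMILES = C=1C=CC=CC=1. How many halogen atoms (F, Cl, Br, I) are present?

0

Scan the SMILES for the halogen motif — none present.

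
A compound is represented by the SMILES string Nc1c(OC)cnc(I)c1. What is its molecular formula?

C6H7IN2O

Walk through each heavy atom and fill implicit hydrogens from standard valence (C 4, N 3, O 2, S 2, halogen 1); for lowercase aromatic atoms, an aromatic c carries 1 H when it has two neighbours and 0 H with three, and aromatic n carries 0 H:
  atom 1: N, bond orders sum to 1 (valence 3) → 2 H
  atom 2: aromatic c, 3 neighbours → 0 H
  atom 3: aromatic c, 3 neighbours → 0 H
  atom 4: O, bond orders sum to 2 (valence 2) → 0 H
  atom 5: C, bond orders sum to 1 (valence 4) → 3 H
  atom 6: aromatic c, 2 neighbours → 1 H
  atom 7: aromatic n, 2 neighbours → 0 H
  atom 8: aromatic c, 3 neighbours → 0 H
  atom 9: I (halogen, monovalent) → 0 H
  atom 10: aromatic c, 2 neighbours → 1 H
Totals → C:6, H:7, I:1, N:2, O:1.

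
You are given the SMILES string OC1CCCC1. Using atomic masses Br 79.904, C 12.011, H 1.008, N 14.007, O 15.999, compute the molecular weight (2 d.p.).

First, the molecular formula is C5H10O (counting implicit H from valence).
  C: 5 × 12.011 = 60.055
  H: 10 × 1.008 = 10.080
  O: 1 × 15.999 = 15.999
Sum: 5×12.011 + 10×1.008 + 1×15.999 = 86.134 → 86.13 g/mol.

86.13 g/mol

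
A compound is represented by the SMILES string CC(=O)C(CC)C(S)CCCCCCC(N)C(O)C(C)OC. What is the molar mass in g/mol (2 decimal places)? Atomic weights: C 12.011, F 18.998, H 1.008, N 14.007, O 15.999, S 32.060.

First, the molecular formula is C17H35NO3S (counting implicit H from valence).
  C: 17 × 12.011 = 204.187
  H: 35 × 1.008 = 35.280
  N: 1 × 14.007 = 14.007
  O: 3 × 15.999 = 47.997
  S: 1 × 32.060 = 32.060
Sum: 17×12.011 + 35×1.008 + 1×14.007 + 3×15.999 + 1×32.060 = 333.531 → 333.53 g/mol.

333.53 g/mol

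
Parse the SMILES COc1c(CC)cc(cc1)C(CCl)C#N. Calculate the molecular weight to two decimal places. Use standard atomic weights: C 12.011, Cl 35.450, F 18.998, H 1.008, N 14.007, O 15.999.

First, the molecular formula is C12H14ClNO (counting implicit H from valence).
  C: 12 × 12.011 = 144.132
  Cl: 1 × 35.450 = 35.450
  H: 14 × 1.008 = 14.112
  N: 1 × 14.007 = 14.007
  O: 1 × 15.999 = 15.999
Sum: 12×12.011 + 1×35.450 + 14×1.008 + 1×14.007 + 1×15.999 = 223.700 → 223.70 g/mol.

223.70 g/mol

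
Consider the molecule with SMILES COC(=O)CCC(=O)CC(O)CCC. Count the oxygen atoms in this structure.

4

Scan the SMILES for O atoms (remember two-letter symbols like Cl and Br are single atoms).
Oxygen count: 4.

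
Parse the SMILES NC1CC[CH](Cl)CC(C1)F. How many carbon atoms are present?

7

Count every carbon token in the SMILES (each C, including those in ring-closure positions and inside branches).
Carbon count: 7.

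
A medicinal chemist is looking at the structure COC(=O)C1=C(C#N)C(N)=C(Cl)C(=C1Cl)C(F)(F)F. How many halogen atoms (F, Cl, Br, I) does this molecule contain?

5

Halogen atoms appear at heavy-atom positions 12, 15, 17, 18, 19 (2×Cl, 3×F).
Other groups present: 1 ester, 1 nitrile, 1 primary amine.
Halogen count: 5.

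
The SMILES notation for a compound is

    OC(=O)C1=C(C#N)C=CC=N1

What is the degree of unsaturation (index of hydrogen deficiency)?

Molecular formula: C7H4N2O2.
DoU = (2C + 2 + N − H − X) / 2, where X is the halogen count and O/S are ignored.
    = (2·7 + 2 + 2 − 4 − 0) / 2 = 14 / 2 = 7.

7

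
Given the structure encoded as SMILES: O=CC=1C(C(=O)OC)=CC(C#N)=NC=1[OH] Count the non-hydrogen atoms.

15

Every atom symbol written in the SMILES (organic subset) is one heavy atom; implicit H are not written.
Heavy atoms by element → C:9, N:2, O:4.
Total: 15.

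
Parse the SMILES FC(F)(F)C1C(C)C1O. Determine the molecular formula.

Walk through each heavy atom and fill implicit hydrogens from standard valence (C 4, N 3, O 2, S 2, halogen 1):
  atom 1: F (halogen, monovalent) → 0 H
  atom 2: C, bond orders sum to 4 (valence 4) → 0 H
  atom 3: F (halogen, monovalent) → 0 H
  atom 4: F (halogen, monovalent) → 0 H
  atom 5: C, bond orders sum to 3 (valence 4) → 1 H
  atom 6: C, bond orders sum to 3 (valence 4) → 1 H
  atom 7: C, bond orders sum to 1 (valence 4) → 3 H
  atom 8: C, bond orders sum to 3 (valence 4) → 1 H
  atom 9: O, bond orders sum to 1 (valence 2) → 1 H
Totals → C:5, H:7, F:3, O:1.
In Hill order: C5H7F3O.

C5H7F3O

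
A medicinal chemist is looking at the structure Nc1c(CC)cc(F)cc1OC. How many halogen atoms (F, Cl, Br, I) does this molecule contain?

Halogen atoms appear at heavy-atom position 8 (1×F).
Other groups present: 1 ether, 1 primary amine.
Halogen count: 1.

1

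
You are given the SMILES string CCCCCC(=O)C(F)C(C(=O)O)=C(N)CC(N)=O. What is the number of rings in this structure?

0

In SMILES, each pair of matching ring-closure digits denotes one ring-closing bond; the number of such bonds equals the number of independent rings.
Ring-closure bonds here: 0.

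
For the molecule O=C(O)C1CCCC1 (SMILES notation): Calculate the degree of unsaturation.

Molecular formula: C6H10O2.
DoU = (2C + 2 + N − H − X) / 2, where X is the halogen count and O/S are ignored.
    = (2·6 + 2 + 0 − 10 − 0) / 2 = 4 / 2 = 2.

2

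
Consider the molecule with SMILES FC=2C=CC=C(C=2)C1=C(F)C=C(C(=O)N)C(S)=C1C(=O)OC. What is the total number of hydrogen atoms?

Walk through each heavy atom and fill implicit hydrogens from standard valence (C 4, N 3, O 2, S 2, halogen 1):
  atom 1: F (halogen, monovalent) → 0 H
  atom 2: C, bond orders sum to 4 (valence 4) → 0 H
  atom 3: C, bond orders sum to 3 (valence 4) → 1 H
  atom 4: C, bond orders sum to 3 (valence 4) → 1 H
  atom 5: C, bond orders sum to 3 (valence 4) → 1 H
  atom 6: C, bond orders sum to 4 (valence 4) → 0 H
  atom 7: C, bond orders sum to 3 (valence 4) → 1 H
  atom 8: C, bond orders sum to 4 (valence 4) → 0 H
  atom 9: C, bond orders sum to 4 (valence 4) → 0 H
  atom 10: F (halogen, monovalent) → 0 H
  atom 11: C, bond orders sum to 3 (valence 4) → 1 H
  atom 12: C, bond orders sum to 4 (valence 4) → 0 H
  atom 13: C, bond orders sum to 4 (valence 4) → 0 H
  atom 14: O, bond orders sum to 2 (valence 2) → 0 H
  atom 15: N, bond orders sum to 1 (valence 3) → 2 H
  atom 16: C, bond orders sum to 4 (valence 4) → 0 H
  atom 17: S, bond orders sum to 1 (valence 2) → 1 H
  atom 18: C, bond orders sum to 4 (valence 4) → 0 H
  atom 19: C, bond orders sum to 4 (valence 4) → 0 H
  atom 20: O, bond orders sum to 2 (valence 2) → 0 H
  atom 21: O, bond orders sum to 2 (valence 2) → 0 H
  atom 22: C, bond orders sum to 1 (valence 4) → 3 H
Total hydrogens: 11.

11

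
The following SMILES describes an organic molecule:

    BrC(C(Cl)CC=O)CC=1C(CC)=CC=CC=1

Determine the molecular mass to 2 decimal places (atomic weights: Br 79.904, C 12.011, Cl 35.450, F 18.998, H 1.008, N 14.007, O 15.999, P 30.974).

First, the molecular formula is C13H16BrClO (counting implicit H from valence).
  Br: 1 × 79.904 = 79.904
  C: 13 × 12.011 = 156.143
  Cl: 1 × 35.450 = 35.450
  H: 16 × 1.008 = 16.128
  O: 1 × 15.999 = 15.999
Sum: 1×79.904 + 13×12.011 + 1×35.450 + 16×1.008 + 1×15.999 = 303.624 → 303.62 g/mol.

303.62 g/mol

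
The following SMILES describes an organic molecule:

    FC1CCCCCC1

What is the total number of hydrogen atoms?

Walk through each heavy atom and fill implicit hydrogens from standard valence (C 4, N 3, O 2, S 2, halogen 1):
  atom 1: F (halogen, monovalent) → 0 H
  atom 2: C, bond orders sum to 3 (valence 4) → 1 H
  atom 3: C, bond orders sum to 2 (valence 4) → 2 H
  atom 4: C, bond orders sum to 2 (valence 4) → 2 H
  atom 5: C, bond orders sum to 2 (valence 4) → 2 H
  atom 6: C, bond orders sum to 2 (valence 4) → 2 H
  atom 7: C, bond orders sum to 2 (valence 4) → 2 H
  atom 8: C, bond orders sum to 2 (valence 4) → 2 H
Total hydrogens: 13.

13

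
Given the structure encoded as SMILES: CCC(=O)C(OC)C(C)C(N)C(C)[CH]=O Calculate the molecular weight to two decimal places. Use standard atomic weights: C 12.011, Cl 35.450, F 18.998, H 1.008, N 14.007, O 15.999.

First, the molecular formula is C11H21NO3 (counting implicit H from valence).
  C: 11 × 12.011 = 132.121
  H: 21 × 1.008 = 21.168
  N: 1 × 14.007 = 14.007
  O: 3 × 15.999 = 47.997
Sum: 11×12.011 + 21×1.008 + 1×14.007 + 3×15.999 = 215.293 → 215.29 g/mol.

215.29 g/mol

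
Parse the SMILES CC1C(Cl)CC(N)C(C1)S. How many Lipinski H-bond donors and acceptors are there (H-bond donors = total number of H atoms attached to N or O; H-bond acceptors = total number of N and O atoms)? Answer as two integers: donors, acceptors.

2, 1

Donors: find every N or O and count the H atoms it carries.
  atom 7 (N): bond orders sum to 1 → 2 H
Lipinski HBD = 2.
Acceptors: N atoms = 1, O atoms = 0 → HBA = 1.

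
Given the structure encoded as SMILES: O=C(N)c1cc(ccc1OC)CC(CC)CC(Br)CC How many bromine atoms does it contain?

Scan the SMILES for Br atoms (remember two-letter symbols like Cl and Br are single atoms).
Bromine count: 1.

1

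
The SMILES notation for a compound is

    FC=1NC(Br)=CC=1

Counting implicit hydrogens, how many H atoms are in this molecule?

Walk through each heavy atom and fill implicit hydrogens from standard valence (C 4, N 3, O 2, S 2, halogen 1):
  atom 1: F (halogen, monovalent) → 0 H
  atom 2: C, bond orders sum to 4 (valence 4) → 0 H
  atom 3: N, bond orders sum to 2 (valence 3) → 1 H
  atom 4: C, bond orders sum to 4 (valence 4) → 0 H
  atom 5: Br (halogen, monovalent) → 0 H
  atom 6: C, bond orders sum to 3 (valence 4) → 1 H
  atom 7: C, bond orders sum to 3 (valence 4) → 1 H
Total hydrogens: 3.

3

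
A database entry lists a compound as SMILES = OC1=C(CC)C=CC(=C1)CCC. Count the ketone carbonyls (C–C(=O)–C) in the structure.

Scan the SMILES for the ketone motif — none present.
Groups that are present: 1 hydroxyl.

0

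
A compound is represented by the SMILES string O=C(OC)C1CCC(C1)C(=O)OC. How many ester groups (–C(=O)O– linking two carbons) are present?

2

The ester motif appears at heavy-atom positions 2, 10 in the SMILES.
Ester count: 2.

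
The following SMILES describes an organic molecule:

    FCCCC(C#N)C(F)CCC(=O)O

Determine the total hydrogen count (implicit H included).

13

Walk through each heavy atom and fill implicit hydrogens from standard valence (C 4, N 3, O 2, S 2, halogen 1):
  atom 1: F (halogen, monovalent) → 0 H
  atom 2: C, bond orders sum to 2 (valence 4) → 2 H
  atom 3: C, bond orders sum to 2 (valence 4) → 2 H
  atom 4: C, bond orders sum to 2 (valence 4) → 2 H
  atom 5: C, bond orders sum to 3 (valence 4) → 1 H
  atom 6: C, bond orders sum to 4 (valence 4) → 0 H
  atom 7: N, bond orders sum to 3 (valence 3) → 0 H
  atom 8: C, bond orders sum to 3 (valence 4) → 1 H
  atom 9: F (halogen, monovalent) → 0 H
  atom 10: C, bond orders sum to 2 (valence 4) → 2 H
  atom 11: C, bond orders sum to 2 (valence 4) → 2 H
  atom 12: C, bond orders sum to 4 (valence 4) → 0 H
  atom 13: O, bond orders sum to 2 (valence 2) → 0 H
  atom 14: O, bond orders sum to 1 (valence 2) → 1 H
Total hydrogens: 13.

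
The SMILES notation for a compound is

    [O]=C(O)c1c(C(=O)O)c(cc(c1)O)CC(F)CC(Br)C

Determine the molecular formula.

C13H14BrFO5

Walk through each heavy atom and fill implicit hydrogens from standard valence (C 4, N 3, O 2, S 2, halogen 1); for lowercase aromatic atoms, an aromatic c carries 1 H when it has two neighbours and 0 H with three, and aromatic n carries 0 H:
  atom 1: O with explicit H count 0
  atom 2: C, bond orders sum to 4 (valence 4) → 0 H
  atom 3: O, bond orders sum to 1 (valence 2) → 1 H
  atom 4: aromatic c, 3 neighbours → 0 H
  atom 5: aromatic c, 3 neighbours → 0 H
  atom 6: C, bond orders sum to 4 (valence 4) → 0 H
  atom 7: O, bond orders sum to 2 (valence 2) → 0 H
  atom 8: O, bond orders sum to 1 (valence 2) → 1 H
  atom 9: aromatic c, 3 neighbours → 0 H
  atom 10: aromatic c, 2 neighbours → 1 H
  atom 11: aromatic c, 3 neighbours → 0 H
  atom 12: aromatic c, 2 neighbours → 1 H
  atom 13: O, bond orders sum to 1 (valence 2) → 1 H
  atom 14: C, bond orders sum to 2 (valence 4) → 2 H
  atom 15: C, bond orders sum to 3 (valence 4) → 1 H
  atom 16: F (halogen, monovalent) → 0 H
  atom 17: C, bond orders sum to 2 (valence 4) → 2 H
  atom 18: C, bond orders sum to 3 (valence 4) → 1 H
  atom 19: Br (halogen, monovalent) → 0 H
  atom 20: C, bond orders sum to 1 (valence 4) → 3 H
Totals → C:13, H:14, Br:1, F:1, O:5.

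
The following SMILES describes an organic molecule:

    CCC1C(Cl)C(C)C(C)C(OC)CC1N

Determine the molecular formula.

C12H24ClNO

Walk through each heavy atom and fill implicit hydrogens from standard valence (C 4, N 3, O 2, S 2, halogen 1):
  atom 1: C, bond orders sum to 1 (valence 4) → 3 H
  atom 2: C, bond orders sum to 2 (valence 4) → 2 H
  atom 3: C, bond orders sum to 3 (valence 4) → 1 H
  atom 4: C, bond orders sum to 3 (valence 4) → 1 H
  atom 5: Cl (halogen, monovalent) → 0 H
  atom 6: C, bond orders sum to 3 (valence 4) → 1 H
  atom 7: C, bond orders sum to 1 (valence 4) → 3 H
  atom 8: C, bond orders sum to 3 (valence 4) → 1 H
  atom 9: C, bond orders sum to 1 (valence 4) → 3 H
  atom 10: C, bond orders sum to 3 (valence 4) → 1 H
  atom 11: O, bond orders sum to 2 (valence 2) → 0 H
  atom 12: C, bond orders sum to 1 (valence 4) → 3 H
  atom 13: C, bond orders sum to 2 (valence 4) → 2 H
  atom 14: C, bond orders sum to 3 (valence 4) → 1 H
  atom 15: N, bond orders sum to 1 (valence 3) → 2 H
Totals → C:12, H:24, Cl:1, N:1, O:1.
In Hill order: C12H24ClNO.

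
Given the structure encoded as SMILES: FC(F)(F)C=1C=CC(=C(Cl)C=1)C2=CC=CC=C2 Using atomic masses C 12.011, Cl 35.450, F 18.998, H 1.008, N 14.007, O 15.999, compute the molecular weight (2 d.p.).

256.65 g/mol

First, the molecular formula is C13H8ClF3 (counting implicit H from valence).
  C: 13 × 12.011 = 156.143
  Cl: 1 × 35.450 = 35.450
  F: 3 × 18.998 = 56.994
  H: 8 × 1.008 = 8.064
Sum: 13×12.011 + 1×35.450 + 3×18.998 + 8×1.008 = 256.651 → 256.65 g/mol.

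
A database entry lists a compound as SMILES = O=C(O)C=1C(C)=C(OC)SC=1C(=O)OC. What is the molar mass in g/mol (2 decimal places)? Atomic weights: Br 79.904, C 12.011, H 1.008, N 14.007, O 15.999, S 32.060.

230.23 g/mol

First, the molecular formula is C9H10O5S (counting implicit H from valence).
  C: 9 × 12.011 = 108.099
  H: 10 × 1.008 = 10.080
  O: 5 × 15.999 = 79.995
  S: 1 × 32.060 = 32.060
Sum: 9×12.011 + 10×1.008 + 5×15.999 + 1×32.060 = 230.234 → 230.23 g/mol.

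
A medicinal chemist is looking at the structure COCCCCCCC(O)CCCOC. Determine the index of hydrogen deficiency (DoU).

Degree of unsaturation = (number of rings) + (number of π bonds).
Ring closures in the SMILES: 0.
π bonds: none → 0 DoU from unsaturation.
Total DoU = 0 + 0 = 0.

0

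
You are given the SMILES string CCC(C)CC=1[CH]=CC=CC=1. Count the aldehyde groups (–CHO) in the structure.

Scan the SMILES for the aldehyde motif — none present.

0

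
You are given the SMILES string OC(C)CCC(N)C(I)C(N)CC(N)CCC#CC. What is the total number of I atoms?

Scan the SMILES for I atoms (remember two-letter symbols like Cl and Br are single atoms).
Iodine count: 1.

1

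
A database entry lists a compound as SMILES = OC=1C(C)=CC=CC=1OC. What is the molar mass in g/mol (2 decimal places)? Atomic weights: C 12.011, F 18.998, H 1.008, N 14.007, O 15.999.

138.17 g/mol

First, the molecular formula is C8H10O2 (counting implicit H from valence).
  C: 8 × 12.011 = 96.088
  H: 10 × 1.008 = 10.080
  O: 2 × 15.999 = 31.998
Sum: 8×12.011 + 10×1.008 + 2×15.999 = 138.166 → 138.17 g/mol.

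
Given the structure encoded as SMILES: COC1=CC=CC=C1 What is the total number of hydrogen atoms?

Walk through each heavy atom and fill implicit hydrogens from standard valence (C 4, N 3, O 2, S 2, halogen 1):
  atom 1: C, bond orders sum to 1 (valence 4) → 3 H
  atom 2: O, bond orders sum to 2 (valence 2) → 0 H
  atom 3: C, bond orders sum to 4 (valence 4) → 0 H
  atom 4: C, bond orders sum to 3 (valence 4) → 1 H
  atom 5: C, bond orders sum to 3 (valence 4) → 1 H
  atom 6: C, bond orders sum to 3 (valence 4) → 1 H
  atom 7: C, bond orders sum to 3 (valence 4) → 1 H
  atom 8: C, bond orders sum to 3 (valence 4) → 1 H
Total hydrogens: 8.

8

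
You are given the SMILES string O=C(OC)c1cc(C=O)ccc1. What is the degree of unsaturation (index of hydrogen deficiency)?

Molecular formula: C9H8O3.
DoU = (2C + 2 + N − H − X) / 2, where X is the halogen count and O/S are ignored.
    = (2·9 + 2 + 0 − 8 − 0) / 2 = 12 / 2 = 6.

6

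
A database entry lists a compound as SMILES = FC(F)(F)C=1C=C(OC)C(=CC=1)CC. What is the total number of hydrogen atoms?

Walk through each heavy atom and fill implicit hydrogens from standard valence (C 4, N 3, O 2, S 2, halogen 1):
  atom 1: F (halogen, monovalent) → 0 H
  atom 2: C, bond orders sum to 4 (valence 4) → 0 H
  atom 3: F (halogen, monovalent) → 0 H
  atom 4: F (halogen, monovalent) → 0 H
  atom 5: C, bond orders sum to 4 (valence 4) → 0 H
  atom 6: C, bond orders sum to 3 (valence 4) → 1 H
  atom 7: C, bond orders sum to 4 (valence 4) → 0 H
  atom 8: O, bond orders sum to 2 (valence 2) → 0 H
  atom 9: C, bond orders sum to 1 (valence 4) → 3 H
  atom 10: C, bond orders sum to 4 (valence 4) → 0 H
  atom 11: C, bond orders sum to 3 (valence 4) → 1 H
  atom 12: C, bond orders sum to 3 (valence 4) → 1 H
  atom 13: C, bond orders sum to 2 (valence 4) → 2 H
  atom 14: C, bond orders sum to 1 (valence 4) → 3 H
Total hydrogens: 11.

11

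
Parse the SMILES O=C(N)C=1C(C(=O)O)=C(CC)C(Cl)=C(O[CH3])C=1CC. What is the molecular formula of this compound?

C13H16ClNO4

Walk through each heavy atom and fill implicit hydrogens from standard valence (C 4, N 3, O 2, S 2, halogen 1):
  atom 1: O, bond orders sum to 2 (valence 2) → 0 H
  atom 2: C, bond orders sum to 4 (valence 4) → 0 H
  atom 3: N, bond orders sum to 1 (valence 3) → 2 H
  atom 4: C, bond orders sum to 4 (valence 4) → 0 H
  atom 5: C, bond orders sum to 4 (valence 4) → 0 H
  atom 6: C, bond orders sum to 4 (valence 4) → 0 H
  atom 7: O, bond orders sum to 2 (valence 2) → 0 H
  atom 8: O, bond orders sum to 1 (valence 2) → 1 H
  atom 9: C, bond orders sum to 4 (valence 4) → 0 H
  atom 10: C, bond orders sum to 2 (valence 4) → 2 H
  atom 11: C, bond orders sum to 1 (valence 4) → 3 H
  atom 12: C, bond orders sum to 4 (valence 4) → 0 H
  atom 13: Cl (halogen, monovalent) → 0 H
  atom 14: C, bond orders sum to 4 (valence 4) → 0 H
  atom 15: O, bond orders sum to 2 (valence 2) → 0 H
  atom 16: C with explicit H count 3
  atom 17: C, bond orders sum to 4 (valence 4) → 0 H
  atom 18: C, bond orders sum to 2 (valence 4) → 2 H
  atom 19: C, bond orders sum to 1 (valence 4) → 3 H
Totals → C:13, H:16, Cl:1, N:1, O:4.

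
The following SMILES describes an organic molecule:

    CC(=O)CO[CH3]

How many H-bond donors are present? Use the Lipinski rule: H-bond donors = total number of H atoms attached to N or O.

0

Donors: find every N or O and count the H atoms it carries.
  atom 3 (O): bond orders sum to 2 → 0 H
  atom 5 (O): bond orders sum to 2 → 0 H
Lipinski HBD = 0.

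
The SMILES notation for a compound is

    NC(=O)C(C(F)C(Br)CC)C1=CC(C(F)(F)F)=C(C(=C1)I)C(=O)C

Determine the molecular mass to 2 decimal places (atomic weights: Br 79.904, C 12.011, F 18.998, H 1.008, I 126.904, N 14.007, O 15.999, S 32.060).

First, the molecular formula is C15H15BrF4INO2 (counting implicit H from valence).
  Br: 1 × 79.904 = 79.904
  C: 15 × 12.011 = 180.165
  F: 4 × 18.998 = 75.992
  H: 15 × 1.008 = 15.120
  I: 1 × 126.904 = 126.904
  N: 1 × 14.007 = 14.007
  O: 2 × 15.999 = 31.998
Sum: 1×79.904 + 15×12.011 + 4×18.998 + 15×1.008 + 1×126.904 + 1×14.007 + 2×15.999 = 524.090 → 524.09 g/mol.

524.09 g/mol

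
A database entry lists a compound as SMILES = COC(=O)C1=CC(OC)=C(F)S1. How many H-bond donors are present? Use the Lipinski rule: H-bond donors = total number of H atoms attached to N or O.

Donors: find every N or O and count the H atoms it carries.
  atom 2 (O): bond orders sum to 2 → 0 H
  atom 4 (O): bond orders sum to 2 → 0 H
  atom 8 (O): bond orders sum to 2 → 0 H
Lipinski HBD = 0.

0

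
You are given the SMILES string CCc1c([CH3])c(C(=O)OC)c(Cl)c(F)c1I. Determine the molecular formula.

Walk through each heavy atom and fill implicit hydrogens from standard valence (C 4, N 3, O 2, S 2, halogen 1); for lowercase aromatic atoms, an aromatic c carries 1 H when it has two neighbours and 0 H with three, and aromatic n carries 0 H:
  atom 1: C, bond orders sum to 1 (valence 4) → 3 H
  atom 2: C, bond orders sum to 2 (valence 4) → 2 H
  atom 3: aromatic c, 3 neighbours → 0 H
  atom 4: aromatic c, 3 neighbours → 0 H
  atom 5: C with explicit H count 3
  atom 6: aromatic c, 3 neighbours → 0 H
  atom 7: C, bond orders sum to 4 (valence 4) → 0 H
  atom 8: O, bond orders sum to 2 (valence 2) → 0 H
  atom 9: O, bond orders sum to 2 (valence 2) → 0 H
  atom 10: C, bond orders sum to 1 (valence 4) → 3 H
  atom 11: aromatic c, 3 neighbours → 0 H
  atom 12: Cl (halogen, monovalent) → 0 H
  atom 13: aromatic c, 3 neighbours → 0 H
  atom 14: F (halogen, monovalent) → 0 H
  atom 15: aromatic c, 3 neighbours → 0 H
  atom 16: I (halogen, monovalent) → 0 H
Totals → C:11, H:11, Cl:1, F:1, I:1, O:2.

C11H11ClFIO2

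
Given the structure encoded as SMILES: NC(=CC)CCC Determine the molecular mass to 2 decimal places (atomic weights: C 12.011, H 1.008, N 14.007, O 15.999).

99.18 g/mol

First, the molecular formula is C6H13N (counting implicit H from valence).
  C: 6 × 12.011 = 72.066
  H: 13 × 1.008 = 13.104
  N: 1 × 14.007 = 14.007
Sum: 6×12.011 + 13×1.008 + 1×14.007 = 99.177 → 99.18 g/mol.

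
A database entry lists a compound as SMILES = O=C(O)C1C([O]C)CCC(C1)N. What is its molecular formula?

Walk through each heavy atom and fill implicit hydrogens from standard valence (C 4, N 3, O 2, S 2, halogen 1):
  atom 1: O, bond orders sum to 2 (valence 2) → 0 H
  atom 2: C, bond orders sum to 4 (valence 4) → 0 H
  atom 3: O, bond orders sum to 1 (valence 2) → 1 H
  atom 4: C, bond orders sum to 3 (valence 4) → 1 H
  atom 5: C, bond orders sum to 3 (valence 4) → 1 H
  atom 6: O with explicit H count 0
  atom 7: C, bond orders sum to 1 (valence 4) → 3 H
  atom 8: C, bond orders sum to 2 (valence 4) → 2 H
  atom 9: C, bond orders sum to 2 (valence 4) → 2 H
  atom 10: C, bond orders sum to 3 (valence 4) → 1 H
  atom 11: C, bond orders sum to 2 (valence 4) → 2 H
  atom 12: N, bond orders sum to 1 (valence 3) → 2 H
Totals → C:8, H:15, N:1, O:3.

C8H15NO3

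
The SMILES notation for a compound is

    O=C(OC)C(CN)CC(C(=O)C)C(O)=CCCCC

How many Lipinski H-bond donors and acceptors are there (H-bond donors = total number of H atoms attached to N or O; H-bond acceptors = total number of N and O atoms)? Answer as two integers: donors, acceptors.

Donors: find every N or O and count the H atoms it carries.
  atom 1 (O): bond orders sum to 2 → 0 H
  atom 3 (O): bond orders sum to 2 → 0 H
  atom 7 (N): bond orders sum to 1 → 2 H
  atom 11 (O): bond orders sum to 2 → 0 H
  atom 14 (O): bond orders sum to 1 → 1 H
Lipinski HBD = 3.
Acceptors: N atoms = 1, O atoms = 4 → HBA = 5.

3, 5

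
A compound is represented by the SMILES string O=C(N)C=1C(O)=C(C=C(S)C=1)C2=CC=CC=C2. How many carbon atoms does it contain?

13

Count every carbon token in the SMILES (each C, including those in ring-closure positions and inside branches).
Carbon count: 13.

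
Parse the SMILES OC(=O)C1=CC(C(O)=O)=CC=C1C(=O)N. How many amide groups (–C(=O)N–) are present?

1

The amide motif appears at heavy-atom position 13 in the SMILES.
Other groups present: 2 carboxylic acid.
Amide count: 1.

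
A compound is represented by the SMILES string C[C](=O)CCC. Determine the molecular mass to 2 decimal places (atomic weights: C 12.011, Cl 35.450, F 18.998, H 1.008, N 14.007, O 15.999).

86.13 g/mol

First, the molecular formula is C5H10O (counting implicit H from valence).
  C: 5 × 12.011 = 60.055
  H: 10 × 1.008 = 10.080
  O: 1 × 15.999 = 15.999
Sum: 5×12.011 + 10×1.008 + 1×15.999 = 86.134 → 86.13 g/mol.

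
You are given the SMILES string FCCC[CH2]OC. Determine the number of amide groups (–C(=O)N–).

Scan the SMILES for the amide motif — none present.
Groups that are present: 1 ether.

0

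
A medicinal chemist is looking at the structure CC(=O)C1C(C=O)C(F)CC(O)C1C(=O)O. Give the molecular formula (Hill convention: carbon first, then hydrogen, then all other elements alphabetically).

C10H13FO5

Walk through each heavy atom and fill implicit hydrogens from standard valence (C 4, N 3, O 2, S 2, halogen 1):
  atom 1: C, bond orders sum to 1 (valence 4) → 3 H
  atom 2: C, bond orders sum to 4 (valence 4) → 0 H
  atom 3: O, bond orders sum to 2 (valence 2) → 0 H
  atom 4: C, bond orders sum to 3 (valence 4) → 1 H
  atom 5: C, bond orders sum to 3 (valence 4) → 1 H
  atom 6: C, bond orders sum to 3 (valence 4) → 1 H
  atom 7: O, bond orders sum to 2 (valence 2) → 0 H
  atom 8: C, bond orders sum to 3 (valence 4) → 1 H
  atom 9: F (halogen, monovalent) → 0 H
  atom 10: C, bond orders sum to 2 (valence 4) → 2 H
  atom 11: C, bond orders sum to 3 (valence 4) → 1 H
  atom 12: O, bond orders sum to 1 (valence 2) → 1 H
  atom 13: C, bond orders sum to 3 (valence 4) → 1 H
  atom 14: C, bond orders sum to 4 (valence 4) → 0 H
  atom 15: O, bond orders sum to 2 (valence 2) → 0 H
  atom 16: O, bond orders sum to 1 (valence 2) → 1 H
Totals → C:10, H:13, F:1, O:5.
In Hill order: C10H13FO5.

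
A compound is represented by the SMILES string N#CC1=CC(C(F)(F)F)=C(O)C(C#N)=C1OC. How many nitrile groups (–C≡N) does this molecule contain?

The nitrile motif appears at heavy-atom positions 2, 13 in the SMILES.
Other groups present: 1 ether, 1 hydroxyl.
Nitrile count: 2.

2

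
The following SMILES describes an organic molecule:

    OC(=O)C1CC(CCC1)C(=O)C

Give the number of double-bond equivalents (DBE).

Molecular formula: C9H14O3.
DoU = (2C + 2 + N − H − X) / 2, where X is the halogen count and O/S are ignored.
    = (2·9 + 2 + 0 − 14 − 0) / 2 = 6 / 2 = 3.

3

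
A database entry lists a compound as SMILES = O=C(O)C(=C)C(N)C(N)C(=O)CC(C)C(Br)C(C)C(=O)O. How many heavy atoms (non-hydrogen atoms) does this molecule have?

Every atom symbol written in the SMILES (organic subset) is one heavy atom; implicit H are not written.
Heavy atoms by element → Br:1, C:13, N:2, O:5.
Total: 21.

21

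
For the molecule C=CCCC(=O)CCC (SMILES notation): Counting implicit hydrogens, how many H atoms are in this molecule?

Walk through each heavy atom and fill implicit hydrogens from standard valence (C 4, N 3, O 2, S 2, halogen 1):
  atom 1: C, bond orders sum to 2 (valence 4) → 2 H
  atom 2: C, bond orders sum to 3 (valence 4) → 1 H
  atom 3: C, bond orders sum to 2 (valence 4) → 2 H
  atom 4: C, bond orders sum to 2 (valence 4) → 2 H
  atom 5: C, bond orders sum to 4 (valence 4) → 0 H
  atom 6: O, bond orders sum to 2 (valence 2) → 0 H
  atom 7: C, bond orders sum to 2 (valence 4) → 2 H
  atom 8: C, bond orders sum to 2 (valence 4) → 2 H
  atom 9: C, bond orders sum to 1 (valence 4) → 3 H
Total hydrogens: 14.

14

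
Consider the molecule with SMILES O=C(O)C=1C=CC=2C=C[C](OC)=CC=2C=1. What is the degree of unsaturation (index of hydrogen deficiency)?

8

Molecular formula: C12H10O3.
DoU = (2C + 2 + N − H − X) / 2, where X is the halogen count and O/S are ignored.
    = (2·12 + 2 + 0 − 10 − 0) / 2 = 16 / 2 = 8.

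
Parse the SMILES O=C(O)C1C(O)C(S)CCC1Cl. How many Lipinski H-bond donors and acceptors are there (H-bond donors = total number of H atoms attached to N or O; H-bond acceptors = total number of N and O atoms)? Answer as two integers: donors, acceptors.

2, 3

Donors: find every N or O and count the H atoms it carries.
  atom 1 (O): bond orders sum to 2 → 0 H
  atom 3 (O): bond orders sum to 1 → 1 H
  atom 6 (O): bond orders sum to 1 → 1 H
Lipinski HBD = 2.
Acceptors: N atoms = 0, O atoms = 3 → HBA = 3.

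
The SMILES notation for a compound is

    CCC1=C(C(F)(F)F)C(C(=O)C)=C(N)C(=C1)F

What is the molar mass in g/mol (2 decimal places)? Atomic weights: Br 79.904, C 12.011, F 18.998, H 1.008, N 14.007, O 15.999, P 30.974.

249.21 g/mol

First, the molecular formula is C11H11F4NO (counting implicit H from valence).
  C: 11 × 12.011 = 132.121
  F: 4 × 18.998 = 75.992
  H: 11 × 1.008 = 11.088
  N: 1 × 14.007 = 14.007
  O: 1 × 15.999 = 15.999
Sum: 11×12.011 + 4×18.998 + 11×1.008 + 1×14.007 + 1×15.999 = 249.207 → 249.21 g/mol.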